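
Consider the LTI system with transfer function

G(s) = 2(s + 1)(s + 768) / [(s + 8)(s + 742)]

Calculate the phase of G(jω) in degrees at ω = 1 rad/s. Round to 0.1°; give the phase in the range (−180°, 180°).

37.9°

At s = jω = j1:
zero (s+1): 1 + j1 → |·| = √(1²+1²) = √2 ≈ 1.4142, ∠ = arctan(1/1) ≈ 45.00°
zero (s+768): 768 + j1 → |·| = √(768²+1²) = √589825 ≈ 768, ∠ = arctan(1/768) ≈ 0.07°
pole (s+8): 8 + j1 → |·| = √(8²+1²) = √65 ≈ 8.0623, ∠ = arctan(1/8) ≈ 7.13°
pole (s+742): 742 + j1 → |·| = √(742²+1²) = √550565 ≈ 742, ∠ = arctan(1/742) ≈ 0.08°
∠G = 45.07° − 7.21° = 37.86°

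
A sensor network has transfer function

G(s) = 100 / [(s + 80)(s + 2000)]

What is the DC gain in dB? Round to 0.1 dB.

G(0) = 100 / (80·2000) = 0.000625
20 log₁₀(0.000625) ≈ -64.08 dB

-64.1 dB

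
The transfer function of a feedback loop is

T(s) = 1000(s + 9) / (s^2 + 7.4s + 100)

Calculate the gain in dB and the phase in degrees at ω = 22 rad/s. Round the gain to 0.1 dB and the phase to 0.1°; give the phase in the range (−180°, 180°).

At s = jω = j22:
zero (s+9): 9 + j22 → |·| = √(9²+22²) = √565 ≈ 23.77, ∠ = arctan(22/9) ≈ 67.75°
quadratic: (j22)² + 7.4·j22 + 100 = -384 + j162.8 → |·| ≈ 417.08, ∠ ≈ 157.03°
|T| = 1000 · 23.77 / 417.08 ≈ 56.991
Gain = 20 log₁₀(56.991) ≈ 35.12 dB
∠T = 67.75° − 157.03° = -89.28°

35.1 dB, -89.3°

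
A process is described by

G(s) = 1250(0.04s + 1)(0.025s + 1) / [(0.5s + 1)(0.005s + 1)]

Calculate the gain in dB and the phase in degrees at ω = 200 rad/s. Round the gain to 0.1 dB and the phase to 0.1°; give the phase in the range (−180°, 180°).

51.2 dB, 27.1°

At ω = 200 rad/s:
zero (1 + j200·0.04) = 1 + j8 → |·| ≈ 8.0623, ∠ ≈ 82.87°
zero (1 + j200·0.025) = 1 + j5 → |·| ≈ 5.099, ∠ ≈ 78.69°
pole (1 + j200·0.5) = 1 + j100 → |·| ≈ 100, ∠ ≈ 89.43°
pole (1 + j200·0.005) = 1 + j1 → |·| ≈ 1.4142, ∠ ≈ 45.00°
|G| = 1250 · 8.0623 · 5.099 / (100 · 1.4142) ≈ 363.37
Gain = 20 log₁₀(363.37) ≈ 51.21 dB
∠G = (82.87° + 78.69°) − (89.43° + 45.00°) = 27.13°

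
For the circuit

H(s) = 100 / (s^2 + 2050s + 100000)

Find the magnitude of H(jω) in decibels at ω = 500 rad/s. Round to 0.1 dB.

-80.3 dB

Substitute s = j500:
Numerator: 100 = 100 + j0
Denominator: (j500)^2 + 2050(j500) + 100000 = -150000 + j1025000
|N| = √(100² + 0²) ≈ 100, ∠N ≈ 0.00°
|D| = √(150000² + 1025000²) ≈ 1.0359e+06, ∠D ≈ 98.33°
|H| = 100 / 1.0359e+06 ≈ 9.6534e-05
Gain = 20 log₁₀(9.6534e-05) ≈ -80.31 dB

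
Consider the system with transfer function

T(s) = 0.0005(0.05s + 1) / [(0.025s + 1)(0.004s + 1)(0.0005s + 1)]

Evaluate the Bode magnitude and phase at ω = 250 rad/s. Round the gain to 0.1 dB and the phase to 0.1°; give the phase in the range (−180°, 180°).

-63.2 dB, -47.6°

At ω = 250 rad/s:
zero (1 + j250·0.05) = 1 + j12.5 → |·| ≈ 12.54, ∠ ≈ 85.43°
pole (1 + j250·0.025) = 1 + j6.25 → |·| ≈ 6.3295, ∠ ≈ 80.91°
pole (1 + j250·0.004) = 1 + j1 → |·| ≈ 1.4142, ∠ ≈ 45.00°
pole (1 + j250·0.0005) = 1 + j0.125 → |·| ≈ 1.0078, ∠ ≈ 7.13°
|T| = 0.0005 · 12.54 / (6.3295 · 1.4142 · 1.0078) ≈ 0.00069505
Gain = 20 log₁₀(0.00069505) ≈ -63.16 dB
∠T = (85.43°) − (80.91° + 45.00° + 7.13°) = -47.61°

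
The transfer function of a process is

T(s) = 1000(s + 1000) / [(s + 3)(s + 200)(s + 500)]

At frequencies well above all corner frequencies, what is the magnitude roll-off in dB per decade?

-40 dB/decade

Each pole contributes −20 dB/decade at high frequency; each zero contributes +20 dB/decade.
Net: 1 zero(s) − 3 pole(s) → -40 dB/decade.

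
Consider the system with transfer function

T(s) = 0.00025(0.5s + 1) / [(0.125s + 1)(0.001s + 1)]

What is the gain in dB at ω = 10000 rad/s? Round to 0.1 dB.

At ω = 10000 rad/s:
zero (1 + j10000·0.5) = 1 + j5000 → |·| ≈ 5000, ∠ ≈ 89.99°
pole (1 + j10000·0.125) = 1 + j1250 → |·| ≈ 1250, ∠ ≈ 89.95°
pole (1 + j10000·0.001) = 1 + j10 → |·| ≈ 10.05, ∠ ≈ 84.29°
|T| = 0.00025 · 5000 / (1250 · 10.05) ≈ 9.9502e-05
Gain = 20 log₁₀(9.9502e-05) ≈ -80.04 dB

-80.0 dB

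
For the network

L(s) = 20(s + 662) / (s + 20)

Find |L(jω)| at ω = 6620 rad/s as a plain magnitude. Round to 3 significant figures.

At s = jω = j6620:
zero (s+662): 662 + j6620 → |·| = √(662²+6620²) = √44262644 ≈ 6653, ∠ = arctan(6620/662) ≈ 84.29°
pole (s+20): 20 + j6620 → |·| = √(20²+6620²) = √43824800 ≈ 6620, ∠ = arctan(6620/20) ≈ 89.83°
|L| = 20 · 6653 / 6620 ≈ 20.1

20.1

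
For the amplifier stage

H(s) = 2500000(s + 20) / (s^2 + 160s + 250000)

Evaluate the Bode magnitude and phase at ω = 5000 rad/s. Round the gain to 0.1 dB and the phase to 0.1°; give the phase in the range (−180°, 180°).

54.1 dB, -88.4°

At s = jω = j5000:
zero (s+20): 20 + j5000 → |·| = √(20²+5000²) = √25000400 ≈ 5000, ∠ = arctan(5000/20) ≈ 89.77°
quadratic: (j5000)² + 160·j5000 + 250000 = -24750000 + j800000 → |·| ≈ 2.4763e+07, ∠ ≈ 178.15°
|H| = 2500000 · 5000 / 2.4763e+07 ≈ 504.79
Gain = 20 log₁₀(504.79) ≈ 54.06 dB
∠H = 89.77° − 178.15° = -88.38°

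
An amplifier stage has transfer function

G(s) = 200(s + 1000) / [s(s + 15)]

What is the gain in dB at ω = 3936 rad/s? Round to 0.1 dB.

At s = jω = j3936:
zero (s+1000): 1000 + j3936 → |·| = √(1000²+3936²) = √16492096 ≈ 4061, ∠ = arctan(3936/1000) ≈ 75.74°
pole (s+15): 15 + j3936 → |·| = √(15²+3936²) = √15492321 ≈ 3936, ∠ = arctan(3936/15) ≈ 89.78°
pole at origin: |s| = 3936, ∠ = 90.00° (in denominator)
|G| = 200 · 4061 / 1.5492e+07 ≈ 0.052427
Gain = 20 log₁₀(0.052427) ≈ -25.61 dB

-25.6 dB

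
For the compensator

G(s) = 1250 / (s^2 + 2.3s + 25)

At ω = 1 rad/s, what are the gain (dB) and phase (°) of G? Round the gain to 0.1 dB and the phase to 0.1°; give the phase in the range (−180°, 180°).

At s = jω = j1:
quadratic: (j1)² + 2.3·j1 + 25 = 24 + j2.3 → |·| ≈ 24.11, ∠ ≈ 5.47°
|G| = 1250 / 24.11 ≈ 51.846
Gain = 20 log₁₀(51.846) ≈ 34.29 dB
∠G = 0.00° − 5.47° = -5.47°

34.3 dB, -5.5°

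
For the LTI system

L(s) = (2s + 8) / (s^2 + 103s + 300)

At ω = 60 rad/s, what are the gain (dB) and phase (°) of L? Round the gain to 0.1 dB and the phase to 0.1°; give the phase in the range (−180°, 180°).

Substitute s = j60:
Numerator: 2(j60) + 8 = 8 + j120
Denominator: (j60)^2 + 103(j60) + 300 = -3300 + j6180
|N| = √(8² + 120²) ≈ 120.27, ∠N ≈ 86.19°
|D| = √(3300² + 6180²) ≈ 7005.9, ∠D ≈ 118.10°
|L| = 120.27 / 7005.9 ≈ 0.017167
Gain = 20 log₁₀(0.017167) ≈ -35.31 dB
∠L = 86.19° − 118.10° = -31.91°

-35.3 dB, -31.9°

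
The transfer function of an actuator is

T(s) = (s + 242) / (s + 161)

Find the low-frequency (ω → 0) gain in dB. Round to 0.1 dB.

3.5 dB

T(0) = 1·242 / (161) ≈ 1.5031
20 log₁₀(1.5031) ≈ 3.54 dB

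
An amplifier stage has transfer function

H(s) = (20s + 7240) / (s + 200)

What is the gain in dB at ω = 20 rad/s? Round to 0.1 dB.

Substitute s = j20:
Numerator: 20(j20) + 7240 = 7240 + j400
Denominator: (j20) + 200 = 200 + j20
|N| = √(7240² + 400²) ≈ 7251, ∠N ≈ 3.16°
|D| = √(200² + 20²) ≈ 201, ∠D ≈ 5.71°
|H| = 7251 / 201 ≈ 36.075
Gain = 20 log₁₀(36.075) ≈ 31.14 dB

31.1 dB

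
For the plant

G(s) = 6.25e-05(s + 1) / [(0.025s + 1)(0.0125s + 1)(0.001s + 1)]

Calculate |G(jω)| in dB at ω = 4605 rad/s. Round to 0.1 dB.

At ω = 4605 rad/s:
zero (1 + j4605·1) = 1 + j4605 → |·| ≈ 4605, ∠ ≈ 89.99°
pole (1 + j4605·0.025) = 1 + j115.125 → |·| ≈ 115.13, ∠ ≈ 89.50°
pole (1 + j4605·0.0125) = 1 + j57.5625 → |·| ≈ 57.571, ∠ ≈ 89.00°
pole (1 + j4605·0.001) = 1 + j4.605 → |·| ≈ 4.7123, ∠ ≈ 77.75°
|G| = 6.25e-05 · 4605 / (115.13 · 57.571 · 4.7123) ≈ 9.2148e-06
Gain = 20 log₁₀(9.2148e-06) ≈ -100.71 dB

-100.7 dB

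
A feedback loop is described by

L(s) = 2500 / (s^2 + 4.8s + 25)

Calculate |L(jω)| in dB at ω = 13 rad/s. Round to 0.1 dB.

At s = jω = j13:
quadratic: (j13)² + 4.8·j13 + 25 = -144 + j62.4 → |·| ≈ 156.94, ∠ ≈ 156.57°
|L| = 2500 / 156.94 ≈ 15.93
Gain = 20 log₁₀(15.93) ≈ 24.04 dB

24.0 dB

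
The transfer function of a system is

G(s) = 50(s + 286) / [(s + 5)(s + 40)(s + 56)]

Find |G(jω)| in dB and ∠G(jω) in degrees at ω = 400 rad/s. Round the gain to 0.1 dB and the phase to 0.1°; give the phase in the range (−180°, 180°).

At s = jω = j400:
zero (s+286): 286 + j400 → |·| = √(286²+400²) = √241796 ≈ 491.73, ∠ = arctan(400/286) ≈ 54.44°
pole (s+5): 5 + j400 → |·| = √(5²+400²) = √160025 ≈ 400.03, ∠ = arctan(400/5) ≈ 89.28°
pole (s+40): 40 + j400 → |·| = √(40²+400²) = √161600 ≈ 402, ∠ = arctan(400/40) ≈ 84.29°
pole (s+56): 56 + j400 → |·| = √(56²+400²) = √163136 ≈ 403.9, ∠ = arctan(400/56) ≈ 82.03°
|G| = 50 · 491.73 / 6.4952e+07 ≈ 0.00037853
Gain = 20 log₁₀(0.00037853) ≈ -68.44 dB
∠G = 54.44° − 255.60° = -201.16° ≡ 158.84° (principal value)

-68.4 dB, 158.8°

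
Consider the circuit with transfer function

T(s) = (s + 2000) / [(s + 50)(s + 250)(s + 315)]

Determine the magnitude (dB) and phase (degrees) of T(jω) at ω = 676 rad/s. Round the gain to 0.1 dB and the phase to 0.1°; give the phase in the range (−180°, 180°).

-104.7 dB, 158.2°

At s = jω = j676:
zero (s+2000): 2000 + j676 → |·| = √(2000²+676²) = √4456976 ≈ 2111.2, ∠ = arctan(676/2000) ≈ 18.68°
pole (s+50): 50 + j676 → |·| = √(50²+676²) = √459476 ≈ 677.85, ∠ = arctan(676/50) ≈ 85.77°
pole (s+250): 250 + j676 → |·| = √(250²+676²) = √519476 ≈ 720.75, ∠ = arctan(676/250) ≈ 69.70°
pole (s+315): 315 + j676 → |·| = √(315²+676²) = √556201 ≈ 745.79, ∠ = arctan(676/315) ≈ 65.02°
|T| = 1 · 2111.2 / 3.6436e+08 ≈ 5.7943e-06
Gain = 20 log₁₀(5.7943e-06) ≈ -104.74 dB
∠T = 18.68° − 220.49° = -201.81° ≡ 158.19° (principal value)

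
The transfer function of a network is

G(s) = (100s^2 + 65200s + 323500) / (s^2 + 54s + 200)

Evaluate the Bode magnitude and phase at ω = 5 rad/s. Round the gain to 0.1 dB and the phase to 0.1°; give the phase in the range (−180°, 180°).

Substitute s = j5:
Numerator: 100(j5)^2 + 65200(j5) + 323500 = 321000 + j326000
Denominator: (j5)^2 + 54(j5) + 200 = 175 + j270
|N| = √(321000² + 326000²) ≈ 4.5751e+05, ∠N ≈ 45.44°
|D| = √(175² + 270²) ≈ 321.75, ∠D ≈ 57.05°
|G| = 4.5751e+05 / 321.75 ≈ 1421.9
Gain = 20 log₁₀(1421.9) ≈ 63.06 dB
∠G = 45.44° − 57.05° = -11.61°

63.1 dB, -11.6°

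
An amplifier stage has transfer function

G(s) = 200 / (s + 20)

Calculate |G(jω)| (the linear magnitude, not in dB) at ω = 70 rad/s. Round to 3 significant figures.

2.75

Substitute s = j70:
Numerator: 200 = 200 + j0
Denominator: (j70) + 20 = 20 + j70
|N| = √(200² + 0²) ≈ 200, ∠N ≈ 0.00°
|D| = √(20² + 70²) ≈ 72.801, ∠D ≈ 74.05°
|G| = 200 / 72.801 ≈ 2.7472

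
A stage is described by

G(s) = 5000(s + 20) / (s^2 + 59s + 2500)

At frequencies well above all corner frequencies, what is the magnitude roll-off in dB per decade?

-20 dB/decade

Each pole contributes −20 dB/decade at high frequency; each zero contributes +20 dB/decade.
Net: 1 zero(s) − 2 pole(s) → -20 dB/decade.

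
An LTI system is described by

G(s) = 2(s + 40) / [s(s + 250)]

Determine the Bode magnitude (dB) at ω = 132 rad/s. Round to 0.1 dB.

-42.6 dB

At s = jω = j132:
zero (s+40): 40 + j132 → |·| = √(40²+132²) = √19024 ≈ 137.93, ∠ = arctan(132/40) ≈ 73.14°
pole (s+250): 250 + j132 → |·| = √(250²+132²) = √79924 ≈ 282.71, ∠ = arctan(132/250) ≈ 27.83°
pole at origin: |s| = 132, ∠ = 90.00° (in denominator)
|G| = 2 · 137.93 / 37318 ≈ 0.0073921
Gain = 20 log₁₀(0.0073921) ≈ -42.62 dB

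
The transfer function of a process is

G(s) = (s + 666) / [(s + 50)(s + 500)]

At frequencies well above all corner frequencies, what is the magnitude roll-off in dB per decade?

Each pole contributes −20 dB/decade at high frequency; each zero contributes +20 dB/decade.
Net: 1 zero(s) − 2 pole(s) → -20 dB/decade.

-20 dB/decade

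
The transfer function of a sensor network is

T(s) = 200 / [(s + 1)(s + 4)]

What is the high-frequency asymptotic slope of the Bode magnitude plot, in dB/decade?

Each pole contributes −20 dB/decade at high frequency; each zero contributes +20 dB/decade.
Net: 0 zero(s) − 2 pole(s) → -40 dB/decade.

-40 dB/decade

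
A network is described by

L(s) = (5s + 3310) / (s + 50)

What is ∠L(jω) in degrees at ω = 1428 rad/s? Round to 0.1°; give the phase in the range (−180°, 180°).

Substitute s = j1428:
Numerator: 5(j1428) + 3310 = 3310 + j7140
Denominator: (j1428) + 50 = 50 + j1428
|N| = √(3310² + 7140²) ≈ 7869.9, ∠N ≈ 65.13°
|D| = √(50² + 1428²) ≈ 1428.9, ∠D ≈ 87.99°
∠L = 65.13° − 87.99° = -22.86°

-22.9°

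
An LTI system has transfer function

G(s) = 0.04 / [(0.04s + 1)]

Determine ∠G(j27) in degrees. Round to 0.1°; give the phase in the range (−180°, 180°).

-47.2°

At ω = 27 rad/s:
pole (1 + j27·0.04) = 1 + j1.08 → |·| ≈ 1.4719, ∠ ≈ 47.20°
∠G = (0°) − (47.20°) = -47.20°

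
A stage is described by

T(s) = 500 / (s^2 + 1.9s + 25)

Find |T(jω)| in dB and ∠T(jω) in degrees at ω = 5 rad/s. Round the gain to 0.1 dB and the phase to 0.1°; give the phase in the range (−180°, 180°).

34.4 dB, -90.0°

At s = jω = j5:
quadratic: (j5)² + 1.9·j5 + 25 = 0 + j9.5 → |·| ≈ 9.5, ∠ ≈ 90.00°
|T| = 500 / 9.5 ≈ 52.632
Gain = 20 log₁₀(52.632) ≈ 34.42 dB
∠T = 0.00° − 90.00° = -90.00°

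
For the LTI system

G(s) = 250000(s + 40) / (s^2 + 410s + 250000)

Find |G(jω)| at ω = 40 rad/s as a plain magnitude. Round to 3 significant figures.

At s = jω = j40:
zero (s+40): 40 + j40 → |·| = √(40²+40²) = √3200 ≈ 56.569, ∠ = arctan(40/40) ≈ 45.00°
quadratic: (j40)² + 410·j40 + 250000 = 248400 + j16400 → |·| ≈ 2.4894e+05, ∠ ≈ 3.78°
|G| = 250000 · 56.569 / 2.4894e+05 ≈ 56.81

56.8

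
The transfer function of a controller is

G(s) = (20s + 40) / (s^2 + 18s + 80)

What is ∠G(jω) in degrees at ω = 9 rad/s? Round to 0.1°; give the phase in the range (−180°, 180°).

Substitute s = j9:
Numerator: 20(j9) + 40 = 40 + j180
Denominator: (j9)^2 + 18(j9) + 80 = -1 + j162
|N| = √(40² + 180²) ≈ 184.39, ∠N ≈ 77.47°
|D| = √(1² + 162²) ≈ 162, ∠D ≈ 90.35°
∠G = 77.47° − 90.35° = -12.88°

-12.9°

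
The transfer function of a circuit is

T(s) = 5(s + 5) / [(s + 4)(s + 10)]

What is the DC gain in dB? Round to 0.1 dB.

T(0) = 5·5 / (4·10) = 0.625
20 log₁₀(0.625) ≈ -4.08 dB

-4.1 dB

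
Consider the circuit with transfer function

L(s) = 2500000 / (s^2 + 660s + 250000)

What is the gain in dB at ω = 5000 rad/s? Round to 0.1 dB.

-20.0 dB

At s = jω = j5000:
quadratic: (j5000)² + 660·j5000 + 250000 = -24750000 + j3300000 → |·| ≈ 2.4969e+07, ∠ ≈ 172.41°
|L| = 2500000 / 2.4969e+07 ≈ 0.10012
Gain = 20 log₁₀(0.10012) ≈ -19.99 dB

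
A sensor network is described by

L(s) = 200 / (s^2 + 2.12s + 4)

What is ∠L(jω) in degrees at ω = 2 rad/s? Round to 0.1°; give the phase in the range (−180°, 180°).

-90.0°

At s = jω = j2:
quadratic: (j2)² + 2.12·j2 + 4 = 0 + j4.24 → |·| ≈ 4.24, ∠ ≈ 90.00°
∠L = 0.00° − 90.00° = -90.00°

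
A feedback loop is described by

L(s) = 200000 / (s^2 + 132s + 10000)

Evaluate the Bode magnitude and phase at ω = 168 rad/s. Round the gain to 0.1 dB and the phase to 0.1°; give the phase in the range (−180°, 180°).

16.9 dB, -129.4°

At s = jω = j168:
quadratic: (j168)² + 132·j168 + 10000 = -18224 + j22176 → |·| ≈ 28703, ∠ ≈ 129.41°
|L| = 200000 / 28703 ≈ 6.9679
Gain = 20 log₁₀(6.9679) ≈ 16.86 dB
∠L = 0.00° − 129.41° = -129.41°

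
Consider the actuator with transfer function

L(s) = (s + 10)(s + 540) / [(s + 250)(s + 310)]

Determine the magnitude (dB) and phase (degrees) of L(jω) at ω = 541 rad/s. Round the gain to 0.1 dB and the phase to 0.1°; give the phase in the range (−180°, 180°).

At s = jω = j541:
zero (s+10): 10 + j541 → |·| = √(10²+541²) = √292781 ≈ 541.09, ∠ = arctan(541/10) ≈ 88.94°
zero (s+540): 540 + j541 → |·| = √(540²+541²) = √584281 ≈ 764.38, ∠ = arctan(541/540) ≈ 45.05°
pole (s+250): 250 + j541 → |·| = √(250²+541²) = √355181 ≈ 595.97, ∠ = arctan(541/250) ≈ 65.20°
pole (s+310): 310 + j541 → |·| = √(310²+541²) = √388781 ≈ 623.52, ∠ = arctan(541/310) ≈ 60.19°
|L| = 1 · 4.136e+05 / 3.716e+05 ≈ 1.113
Gain = 20 log₁₀(1.113) ≈ 0.93 dB
∠L = 133.99° − 125.39° = 8.60°

0.9 dB, 8.6°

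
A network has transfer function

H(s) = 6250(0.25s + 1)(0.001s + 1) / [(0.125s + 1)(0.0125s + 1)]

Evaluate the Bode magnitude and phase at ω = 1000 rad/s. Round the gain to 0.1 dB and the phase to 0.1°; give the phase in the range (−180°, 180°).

63.0 dB, -40.2°

At ω = 1000 rad/s:
zero (1 + j1000·0.25) = 1 + j250 → |·| ≈ 250, ∠ ≈ 89.77°
zero (1 + j1000·0.001) = 1 + j1 → |·| ≈ 1.4142, ∠ ≈ 45.00°
pole (1 + j1000·0.125) = 1 + j125 → |·| ≈ 125, ∠ ≈ 89.54°
pole (1 + j1000·0.0125) = 1 + j12.5 → |·| ≈ 12.54, ∠ ≈ 85.43°
|H| = 6250 · 250 · 1.4142 / (125 · 12.54) ≈ 1409.7
Gain = 20 log₁₀(1409.7) ≈ 62.98 dB
∠H = (89.77° + 45.00°) − (89.54° + 85.43°) = -40.20°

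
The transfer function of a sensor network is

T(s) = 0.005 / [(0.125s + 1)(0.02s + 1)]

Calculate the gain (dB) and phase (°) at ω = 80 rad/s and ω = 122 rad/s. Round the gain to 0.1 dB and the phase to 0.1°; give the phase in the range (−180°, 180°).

At ω = 80 rad/s:
pole (1 + j80·0.125) = 1 + j10 → |·| ≈ 10.05, ∠ ≈ 84.29°
pole (1 + j80·0.02) = 1 + j1.6 → |·| ≈ 1.8868, ∠ ≈ 57.99°
|T| = 0.005 · 1 / (10.05 · 1.8868) ≈ 0.00026368
Gain = 20 log₁₀(0.00026368) ≈ -71.58 dB
∠T = (0°) − (84.29° + 57.99°) = -142.28°

At ω = 122 rad/s:
pole (1 + j122·0.125) = 1 + j15.25 → |·| ≈ 15.283, ∠ ≈ 86.25°
pole (1 + j122·0.02) = 1 + j2.44 → |·| ≈ 2.637, ∠ ≈ 67.71°
|T| = 0.005 · 1 / (15.283 · 2.637) ≈ 0.00012407
Gain = 20 log₁₀(0.00012407) ≈ -78.13 dB
∠T = (0°) − (86.25° + 67.71°) = -153.96°

ω = 80: -71.6 dB, -142.3°; ω = 122: -78.1 dB, -154.0°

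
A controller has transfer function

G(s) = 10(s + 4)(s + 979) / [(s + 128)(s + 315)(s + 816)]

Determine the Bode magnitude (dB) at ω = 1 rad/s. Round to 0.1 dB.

At s = jω = j1:
zero (s+4): 4 + j1 → |·| = √(4²+1²) = √17 ≈ 4.1231, ∠ = arctan(1/4) ≈ 14.04°
zero (s+979): 979 + j1 → |·| = √(979²+1²) = √958442 ≈ 979, ∠ = arctan(1/979) ≈ 0.06°
pole (s+128): 128 + j1 → |·| = √(128²+1²) = √16385 ≈ 128, ∠ = arctan(1/128) ≈ 0.45°
pole (s+315): 315 + j1 → |·| = √(315²+1²) = √99226 ≈ 315, ∠ = arctan(1/315) ≈ 0.18°
pole (s+816): 816 + j1 → |·| = √(816²+1²) = √665857 ≈ 816, ∠ = arctan(1/816) ≈ 0.07°
|G| = 10 · 4036.5 / 3.2901e+07 ≈ 0.0012269
Gain = 20 log₁₀(0.0012269) ≈ -58.22 dB

-58.2 dB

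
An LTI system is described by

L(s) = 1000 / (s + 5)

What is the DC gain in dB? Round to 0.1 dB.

46.0 dB

L(0) = 1000 / (5) = 200
20 log₁₀(200) ≈ 46.02 dB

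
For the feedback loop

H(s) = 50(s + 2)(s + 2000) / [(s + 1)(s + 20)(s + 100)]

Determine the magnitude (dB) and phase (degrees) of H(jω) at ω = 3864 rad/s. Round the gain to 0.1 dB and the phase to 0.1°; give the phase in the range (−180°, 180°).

-36.7 dB, -115.6°

At s = jω = j3864:
zero (s+2): 2 + j3864 → |·| = √(2²+3864²) = √14930500 ≈ 3864, ∠ = arctan(3864/2) ≈ 89.97°
zero (s+2000): 2000 + j3864 → |·| = √(2000²+3864²) = √18930496 ≈ 4350.9, ∠ = arctan(3864/2000) ≈ 62.63°
pole (s+1): 1 + j3864 → |·| = √(1²+3864²) = √14930497 ≈ 3864, ∠ = arctan(3864/1) ≈ 89.99°
pole (s+20): 20 + j3864 → |·| = √(20²+3864²) = √14930896 ≈ 3864.1, ∠ = arctan(3864/20) ≈ 89.70°
pole (s+100): 100 + j3864 → |·| = √(100²+3864²) = √14940496 ≈ 3865.3, ∠ = arctan(3864/100) ≈ 88.52°
|H| = 50 · 1.6812e+07 / 5.7712e+10 ≈ 0.014565
Gain = 20 log₁₀(0.014565) ≈ -36.73 dB
∠H = 152.60° − 268.21° = -115.61°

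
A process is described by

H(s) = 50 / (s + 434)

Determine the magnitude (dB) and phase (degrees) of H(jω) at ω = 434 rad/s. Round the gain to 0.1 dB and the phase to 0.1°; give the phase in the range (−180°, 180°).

-21.8 dB, -45.0°

At s = jω = j434:
pole (s+434): 434 + j434 → |·| = √(434²+434²) = √376712 ≈ 613.77, ∠ = arctan(434/434) ≈ 45.00°
|H| = 50 / 613.77 ≈ 0.081464
Gain = 20 log₁₀(0.081464) ≈ -21.78 dB
∠H = 0.00° − 45.00° = -45.00°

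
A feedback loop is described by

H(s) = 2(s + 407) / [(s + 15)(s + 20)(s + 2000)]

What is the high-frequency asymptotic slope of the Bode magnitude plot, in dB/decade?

-40 dB/decade

Each pole contributes −20 dB/decade at high frequency; each zero contributes +20 dB/decade.
Net: 1 zero(s) − 3 pole(s) → -40 dB/decade.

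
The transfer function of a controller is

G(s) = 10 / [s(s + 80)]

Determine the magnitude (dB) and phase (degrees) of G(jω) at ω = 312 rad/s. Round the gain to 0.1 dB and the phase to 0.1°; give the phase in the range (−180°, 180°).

-80.0 dB, -165.6°

At s = jω = j312:
pole (s+80): 80 + j312 → |·| = √(80²+312²) = √103744 ≈ 322.09, ∠ = arctan(312/80) ≈ 75.62°
pole at origin: |s| = 312, ∠ = 90.00° (in denominator)
|G| = 10 / 1.0049e+05 ≈ 9.9512e-05
Gain = 20 log₁₀(9.9512e-05) ≈ -80.04 dB
∠G = 0.00° − 165.62° = -165.62°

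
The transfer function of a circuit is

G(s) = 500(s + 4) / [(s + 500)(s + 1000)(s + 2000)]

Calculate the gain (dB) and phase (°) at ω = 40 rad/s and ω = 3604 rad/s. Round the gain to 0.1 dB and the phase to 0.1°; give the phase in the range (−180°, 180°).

ω = 40: -94.0 dB, 76.3°; ω = 3604: -89.9 dB, -127.6°

At s = jω = j40:
zero (s+4): 4 + j40 → |·| = √(4²+40²) = √1616 ≈ 40.2, ∠ = arctan(40/4) ≈ 84.29°
pole (s+500): 500 + j40 → |·| = √(500²+40²) = √251600 ≈ 501.6, ∠ = arctan(40/500) ≈ 4.57°
pole (s+1000): 1000 + j40 → |·| = √(1000²+40²) = √1001600 ≈ 1000.8, ∠ = arctan(40/1000) ≈ 2.29°
pole (s+2000): 2000 + j40 → |·| = √(2000²+40²) = √4001600 ≈ 2000.4, ∠ = arctan(40/2000) ≈ 1.15°
|G| = 500 · 40.2 / 1.0042e+09 ≈ 2.0016e-05
Gain = 20 log₁₀(2.0016e-05) ≈ -93.97 dB
∠G = 84.29° − 8.01° = 76.28°

At s = jω = j3604:
zero (s+4): 4 + j3604 → |·| = √(4²+3604²) = √12988832 ≈ 3604, ∠ = arctan(3604/4) ≈ 89.94°
pole (s+500): 500 + j3604 → |·| = √(500²+3604²) = √13238816 ≈ 3638.5, ∠ = arctan(3604/500) ≈ 82.10°
pole (s+1000): 1000 + j3604 → |·| = √(1000²+3604²) = √13988816 ≈ 3740.2, ∠ = arctan(3604/1000) ≈ 74.49°
pole (s+2000): 2000 + j3604 → |·| = √(2000²+3604²) = √16988816 ≈ 4121.7, ∠ = arctan(3604/2000) ≈ 60.97°
|G| = 500 · 3604 / 5.6091e+10 ≈ 3.2126e-05
Gain = 20 log₁₀(3.2126e-05) ≈ -89.86 dB
∠G = 89.94° − 217.56° = -127.62°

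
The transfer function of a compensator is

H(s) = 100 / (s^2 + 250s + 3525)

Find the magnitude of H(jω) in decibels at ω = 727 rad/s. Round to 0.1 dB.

Substitute s = j727:
Numerator: 100 = 100 + j0
Denominator: (j727)^2 + 250(j727) + 3525 = -525004 + j181750
|N| = √(100² + 0²) ≈ 100, ∠N ≈ 0.00°
|D| = √(525004² + 181750²) ≈ 5.5557e+05, ∠D ≈ 160.90°
|H| = 100 / 5.5557e+05 ≈ 0.00018
Gain = 20 log₁₀(0.00018) ≈ -74.89 dB

-74.9 dB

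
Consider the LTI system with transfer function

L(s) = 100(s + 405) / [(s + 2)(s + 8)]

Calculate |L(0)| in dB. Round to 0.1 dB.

68.1 dB

L(0) = 100·405 / (2·8) ≈ 2531.2
20 log₁₀(2531.2) ≈ 68.07 dB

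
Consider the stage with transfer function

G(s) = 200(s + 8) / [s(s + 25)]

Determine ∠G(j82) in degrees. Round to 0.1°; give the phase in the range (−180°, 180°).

-78.6°

At s = jω = j82:
zero (s+8): 8 + j82 → |·| = √(8²+82²) = √6788 ≈ 82.389, ∠ = arctan(82/8) ≈ 84.43°
pole (s+25): 25 + j82 → |·| = √(25²+82²) = √7349 ≈ 85.726, ∠ = arctan(82/25) ≈ 73.04°
pole at origin: |s| = 82, ∠ = 90.00° (in denominator)
∠G = 84.43° − 163.04° = -78.61°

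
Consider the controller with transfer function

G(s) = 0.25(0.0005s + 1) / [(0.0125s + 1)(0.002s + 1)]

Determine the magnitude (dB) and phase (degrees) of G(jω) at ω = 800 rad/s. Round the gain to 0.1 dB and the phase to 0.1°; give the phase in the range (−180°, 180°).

-37.0 dB, -120.5°

At ω = 800 rad/s:
zero (1 + j800·0.0005) = 1 + j0.4 → |·| ≈ 1.077, ∠ ≈ 21.80°
pole (1 + j800·0.0125) = 1 + j10 → |·| ≈ 10.05, ∠ ≈ 84.29°
pole (1 + j800·0.002) = 1 + j1.6 → |·| ≈ 1.8868, ∠ ≈ 57.99°
|G| = 0.25 · 1.077 / (10.05 · 1.8868) ≈ 0.014199
Gain = 20 log₁₀(0.014199) ≈ -36.95 dB
∠G = (21.80°) − (84.29° + 57.99°) = -120.48°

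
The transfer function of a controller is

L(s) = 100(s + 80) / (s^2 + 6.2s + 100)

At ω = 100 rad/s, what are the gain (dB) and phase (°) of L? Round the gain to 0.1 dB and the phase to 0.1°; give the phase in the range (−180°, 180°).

At s = jω = j100:
zero (s+80): 80 + j100 → |·| = √(80²+100²) = √16400 ≈ 128.06, ∠ = arctan(100/80) ≈ 51.34°
quadratic: (j100)² + 6.2·j100 + 100 = -9900 + j620 → |·| ≈ 9919.4, ∠ ≈ 176.42°
|L| = 100 · 128.06 / 9919.4 ≈ 1.291
Gain = 20 log₁₀(1.291) ≈ 2.22 dB
∠L = 51.34° − 176.42° = -125.08°

2.2 dB, -125.1°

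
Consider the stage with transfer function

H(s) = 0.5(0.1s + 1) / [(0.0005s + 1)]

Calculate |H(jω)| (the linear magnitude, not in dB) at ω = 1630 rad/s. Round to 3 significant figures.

63.2

At ω = 1630 rad/s:
zero (1 + j1630·0.1) = 1 + j163 → |·| ≈ 163, ∠ ≈ 89.65°
pole (1 + j1630·0.0005) = 1 + j0.815 → |·| ≈ 1.29, ∠ ≈ 39.18°
|H| = 0.5 · 163 / (1.29) ≈ 63.178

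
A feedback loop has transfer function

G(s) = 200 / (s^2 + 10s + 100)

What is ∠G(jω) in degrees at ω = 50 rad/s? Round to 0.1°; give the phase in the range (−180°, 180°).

-168.2°

At s = jω = j50:
quadratic: (j50)² + 10·j50 + 100 = -2400 + j500 → |·| ≈ 2451.5, ∠ ≈ 168.23°
∠G = 0.00° − 168.23° = -168.23°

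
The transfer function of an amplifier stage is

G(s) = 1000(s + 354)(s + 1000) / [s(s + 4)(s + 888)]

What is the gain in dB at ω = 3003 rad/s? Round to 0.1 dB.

-9.4 dB

At s = jω = j3003:
zero (s+354): 354 + j3003 → |·| = √(354²+3003²) = √9143325 ≈ 3023.8, ∠ = arctan(3003/354) ≈ 83.28°
zero (s+1000): 1000 + j3003 → |·| = √(1000²+3003²) = √10018009 ≈ 3165.1, ∠ = arctan(3003/1000) ≈ 71.58°
pole (s+4): 4 + j3003 → |·| = √(4²+3003²) = √9018025 ≈ 3003, ∠ = arctan(3003/4) ≈ 89.92°
pole (s+888): 888 + j3003 → |·| = √(888²+3003²) = √9806553 ≈ 3131.5, ∠ = arctan(3003/888) ≈ 73.53°
pole at origin: |s| = 3003, ∠ = 90.00° (in denominator)
|G| = 1000 · 9.5706e+06 / 2.824e+10 ≈ 0.3389
Gain = 20 log₁₀(0.3389) ≈ -9.40 dB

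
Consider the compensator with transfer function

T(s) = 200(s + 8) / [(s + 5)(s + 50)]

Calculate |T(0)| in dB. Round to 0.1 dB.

16.1 dB

T(0) = 200·8 / (5·50) = 6.4
20 log₁₀(6.4) ≈ 16.12 dB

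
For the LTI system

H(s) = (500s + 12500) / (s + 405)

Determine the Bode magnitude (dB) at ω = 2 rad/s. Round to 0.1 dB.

29.8 dB

Substitute s = j2:
Numerator: 500(j2) + 12500 = 12500 + j1000
Denominator: (j2) + 405 = 405 + j2
|N| = √(12500² + 1000²) ≈ 12540, ∠N ≈ 4.57°
|D| = √(405² + 2²) ≈ 405, ∠D ≈ 0.28°
|H| = 12540 / 405 ≈ 30.963
Gain = 20 log₁₀(30.963) ≈ 29.82 dB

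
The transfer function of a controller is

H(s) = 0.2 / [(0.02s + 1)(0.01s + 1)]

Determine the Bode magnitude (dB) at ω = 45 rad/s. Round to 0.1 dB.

At ω = 45 rad/s:
pole (1 + j45·0.02) = 1 + j0.9 → |·| ≈ 1.3454, ∠ ≈ 41.99°
pole (1 + j45·0.01) = 1 + j0.45 → |·| ≈ 1.0966, ∠ ≈ 24.23°
|H| = 0.2 · 1 / (1.3454 · 1.0966) ≈ 0.13556
Gain = 20 log₁₀(0.13556) ≈ -17.36 dB

-17.4 dB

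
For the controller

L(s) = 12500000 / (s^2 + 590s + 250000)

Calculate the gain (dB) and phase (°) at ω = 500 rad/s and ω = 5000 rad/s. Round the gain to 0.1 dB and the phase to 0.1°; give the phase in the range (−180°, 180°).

ω = 500: 32.5 dB, -90.0°; ω = 5000: -6.0 dB, -173.2°

At s = jω = j500:
quadratic: (j500)² + 590·j500 + 250000 = 0 + j295000 → |·| ≈ 2.95e+05, ∠ ≈ 90.00°
|L| = 12500000 / 2.95e+05 ≈ 42.373
Gain = 20 log₁₀(42.373) ≈ 32.54 dB
∠L = 0.00° − 90.00° = -90.00°

At s = jω = j5000:
quadratic: (j5000)² + 590·j5000 + 250000 = -24750000 + j2950000 → |·| ≈ 2.4925e+07, ∠ ≈ 173.20°
|L| = 12500000 / 2.4925e+07 ≈ 0.5015
Gain = 20 log₁₀(0.5015) ≈ -5.99 dB
∠L = 0.00° − 173.20° = -173.20°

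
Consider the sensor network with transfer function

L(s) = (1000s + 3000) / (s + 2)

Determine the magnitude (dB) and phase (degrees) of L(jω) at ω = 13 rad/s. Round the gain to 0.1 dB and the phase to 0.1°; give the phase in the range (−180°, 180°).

Substitute s = j13:
Numerator: 1000(j13) + 3000 = 3000 + j13000
Denominator: (j13) + 2 = 2 + j13
|N| = √(3000² + 13000²) ≈ 13342, ∠N ≈ 77.01°
|D| = √(2² + 13²) ≈ 13.153, ∠D ≈ 81.25°
|L| = 13342 / 13.153 ≈ 1014.4
Gain = 20 log₁₀(1014.4) ≈ 60.12 dB
∠L = 77.01° − 81.25° = -4.24°

60.1 dB, -4.2°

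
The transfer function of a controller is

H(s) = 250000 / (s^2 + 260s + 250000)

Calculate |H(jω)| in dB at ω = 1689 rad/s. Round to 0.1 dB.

-20.5 dB

At s = jω = j1689:
quadratic: (j1689)² + 260·j1689 + 250000 = -2602721 + j439140 → |·| ≈ 2.6395e+06, ∠ ≈ 170.42°
|H| = 250000 / 2.6395e+06 ≈ 0.094715
Gain = 20 log₁₀(0.094715) ≈ -20.47 dB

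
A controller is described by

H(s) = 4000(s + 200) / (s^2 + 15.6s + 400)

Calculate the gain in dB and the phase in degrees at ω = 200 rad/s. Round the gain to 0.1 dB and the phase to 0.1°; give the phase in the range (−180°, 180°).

At s = jω = j200:
zero (s+200): 200 + j200 → |·| = √(200²+200²) = √80000 ≈ 282.84, ∠ = arctan(200/200) ≈ 45.00°
quadratic: (j200)² + 15.6·j200 + 400 = -39600 + j3120 → |·| ≈ 39723, ∠ ≈ 175.50°
|H| = 4000 · 282.84 / 39723 ≈ 28.481
Gain = 20 log₁₀(28.481) ≈ 29.09 dB
∠H = 45.00° − 175.50° = -130.50°

29.1 dB, -130.5°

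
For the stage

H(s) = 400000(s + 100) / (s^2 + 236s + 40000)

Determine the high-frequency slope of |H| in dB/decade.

Each pole contributes −20 dB/decade at high frequency; each zero contributes +20 dB/decade.
Net: 1 zero(s) − 2 pole(s) → -20 dB/decade.

-20 dB/decade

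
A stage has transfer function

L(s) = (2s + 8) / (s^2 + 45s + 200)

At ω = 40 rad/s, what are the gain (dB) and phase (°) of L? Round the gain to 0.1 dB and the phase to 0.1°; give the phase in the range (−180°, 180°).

-29.1 dB, -43.6°

Substitute s = j40:
Numerator: 2(j40) + 8 = 8 + j80
Denominator: (j40)^2 + 45(j40) + 200 = -1400 + j1800
|N| = √(8² + 80²) ≈ 80.399, ∠N ≈ 84.29°
|D| = √(1400² + 1800²) ≈ 2280.4, ∠D ≈ 127.87°
|L| = 80.399 / 2280.4 ≈ 0.035257
Gain = 20 log₁₀(0.035257) ≈ -29.06 dB
∠L = 84.29° − 127.87° = -43.58°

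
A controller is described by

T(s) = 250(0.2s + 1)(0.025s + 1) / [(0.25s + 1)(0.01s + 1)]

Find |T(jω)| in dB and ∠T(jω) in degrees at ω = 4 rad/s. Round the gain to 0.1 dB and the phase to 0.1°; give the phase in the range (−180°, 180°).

At ω = 4 rad/s:
zero (1 + j4·0.2) = 1 + j0.8 → |·| ≈ 1.2806, ∠ ≈ 38.66°
zero (1 + j4·0.025) = 1 + j0.1 → |·| ≈ 1.005, ∠ ≈ 5.71°
pole (1 + j4·0.25) = 1 + j1 → |·| ≈ 1.4142, ∠ ≈ 45.00°
pole (1 + j4·0.01) = 1 + j0.04 → |·| ≈ 1.0008, ∠ ≈ 2.29°
|T| = 250 · 1.2806 · 1.005 / (1.4142 · 1.0008) ≈ 227.33
Gain = 20 log₁₀(227.33) ≈ 47.13 dB
∠T = (38.66° + 5.71°) − (45.00° + 2.29°) = -2.92°

47.1 dB, -2.9°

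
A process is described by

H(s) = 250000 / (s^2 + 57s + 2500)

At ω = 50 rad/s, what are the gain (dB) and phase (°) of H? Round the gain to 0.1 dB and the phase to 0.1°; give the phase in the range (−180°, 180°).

38.9 dB, -90.0°

At s = jω = j50:
quadratic: (j50)² + 57·j50 + 2500 = 0 + j2850 → |·| ≈ 2850, ∠ ≈ 90.00°
|H| = 250000 / 2850 ≈ 87.719
Gain = 20 log₁₀(87.719) ≈ 38.86 dB
∠H = 0.00° − 90.00° = -90.00°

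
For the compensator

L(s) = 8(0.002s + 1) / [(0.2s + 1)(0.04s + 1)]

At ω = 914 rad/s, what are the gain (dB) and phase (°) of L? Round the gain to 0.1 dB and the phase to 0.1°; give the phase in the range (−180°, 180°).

At ω = 914 rad/s:
zero (1 + j914·0.002) = 1 + j1.828 → |·| ≈ 2.0836, ∠ ≈ 61.32°
pole (1 + j914·0.2) = 1 + j182.8 → |·| ≈ 182.8, ∠ ≈ 89.69°
pole (1 + j914·0.04) = 1 + j36.56 → |·| ≈ 36.574, ∠ ≈ 88.43°
|L| = 8 · 2.0836 / (182.8 · 36.574) ≈ 0.0024932
Gain = 20 log₁₀(0.0024932) ≈ -52.06 dB
∠L = (61.32°) − (89.69° + 88.43°) = -116.80°

-52.1 dB, -116.8°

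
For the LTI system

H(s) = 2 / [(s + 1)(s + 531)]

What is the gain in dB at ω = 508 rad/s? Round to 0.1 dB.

-105.4 dB

At s = jω = j508:
pole (s+1): 1 + j508 → |·| = √(1²+508²) = √258065 ≈ 508, ∠ = arctan(508/1) ≈ 89.89°
pole (s+531): 531 + j508 → |·| = √(531²+508²) = √540025 ≈ 734.86, ∠ = arctan(508/531) ≈ 43.73°
|H| = 2 / 3.7331e+05 ≈ 5.3575e-06
Gain = 20 log₁₀(5.3575e-06) ≈ -105.42 dB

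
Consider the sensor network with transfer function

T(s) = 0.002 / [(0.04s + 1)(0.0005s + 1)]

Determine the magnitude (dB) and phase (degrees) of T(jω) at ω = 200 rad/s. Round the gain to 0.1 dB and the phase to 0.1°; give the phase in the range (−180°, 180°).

At ω = 200 rad/s:
pole (1 + j200·0.04) = 1 + j8 → |·| ≈ 8.0623, ∠ ≈ 82.87°
pole (1 + j200·0.0005) = 1 + j0.1 → |·| ≈ 1.005, ∠ ≈ 5.71°
|T| = 0.002 · 1 / (8.0623 · 1.005) ≈ 0.00024683
Gain = 20 log₁₀(0.00024683) ≈ -72.15 dB
∠T = (0°) − (82.87° + 5.71°) = -88.58°

-72.2 dB, -88.6°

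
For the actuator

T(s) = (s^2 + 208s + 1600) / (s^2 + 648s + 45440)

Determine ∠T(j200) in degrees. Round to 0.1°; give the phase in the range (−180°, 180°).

45.1°

Substitute s = j200:
Numerator: (j200)^2 + 208(j200) + 1600 = -38400 + j41600
Denominator: (j200)^2 + 648(j200) + 45440 = 5440 + j129600
|N| = √(38400² + 41600²) ≈ 56614, ∠N ≈ 132.71°
|D| = √(5440² + 129600²) ≈ 1.2971e+05, ∠D ≈ 87.60°
∠T = 132.71° − 87.60° = 45.11°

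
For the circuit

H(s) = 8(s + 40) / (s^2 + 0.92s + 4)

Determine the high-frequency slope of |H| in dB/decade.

Each pole contributes −20 dB/decade at high frequency; each zero contributes +20 dB/decade.
Net: 1 zero(s) − 2 pole(s) → -20 dB/decade.

-20 dB/decade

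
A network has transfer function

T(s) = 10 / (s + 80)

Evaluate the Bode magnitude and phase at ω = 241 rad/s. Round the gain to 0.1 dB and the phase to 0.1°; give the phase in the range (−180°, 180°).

-28.1 dB, -71.6°

At s = jω = j241:
pole (s+80): 80 + j241 → |·| = √(80²+241²) = √64481 ≈ 253.93, ∠ = arctan(241/80) ≈ 71.64°
|T| = 10 / 253.93 ≈ 0.039381
Gain = 20 log₁₀(0.039381) ≈ -28.09 dB
∠T = 0.00° − 71.64° = -71.64°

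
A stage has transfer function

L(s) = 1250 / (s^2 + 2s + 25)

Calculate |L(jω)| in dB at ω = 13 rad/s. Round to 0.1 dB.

At s = jω = j13:
quadratic: (j13)² + 2·j13 + 25 = -144 + j26 → |·| ≈ 146.33, ∠ ≈ 169.77°
|L| = 1250 / 146.33 ≈ 8.5423
Gain = 20 log₁₀(8.5423) ≈ 18.63 dB

18.6 dB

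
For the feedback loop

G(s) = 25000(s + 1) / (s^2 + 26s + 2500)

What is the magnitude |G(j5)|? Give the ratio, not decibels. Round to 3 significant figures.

51.4

At s = jω = j5:
zero (s+1): 1 + j5 → |·| = √(1²+5²) = √26 ≈ 5.099, ∠ = arctan(5/1) ≈ 78.69°
quadratic: (j5)² + 26·j5 + 2500 = 2475 + j130 → |·| ≈ 2478.4, ∠ ≈ 3.01°
|G| = 25000 · 5.099 / 2478.4 ≈ 51.434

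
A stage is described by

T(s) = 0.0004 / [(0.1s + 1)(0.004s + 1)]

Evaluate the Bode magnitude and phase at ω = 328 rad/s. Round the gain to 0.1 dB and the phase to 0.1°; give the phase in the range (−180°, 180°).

At ω = 328 rad/s:
pole (1 + j328·0.1) = 1 + j32.8 → |·| ≈ 32.815, ∠ ≈ 88.25°
pole (1 + j328·0.004) = 1 + j1.312 → |·| ≈ 1.6496, ∠ ≈ 52.69°
|T| = 0.0004 · 1 / (32.815 · 1.6496) ≈ 7.3894e-06
Gain = 20 log₁₀(7.3894e-06) ≈ -102.63 dB
∠T = (0°) − (88.25° + 52.69°) = -140.94°

-102.6 dB, -140.9°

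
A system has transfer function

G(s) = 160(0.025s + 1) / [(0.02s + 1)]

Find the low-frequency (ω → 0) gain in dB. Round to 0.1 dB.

44.1 dB

G(0) = 160 · 1 / 1 = 160
20 log₁₀(160) ≈ 44.08 dB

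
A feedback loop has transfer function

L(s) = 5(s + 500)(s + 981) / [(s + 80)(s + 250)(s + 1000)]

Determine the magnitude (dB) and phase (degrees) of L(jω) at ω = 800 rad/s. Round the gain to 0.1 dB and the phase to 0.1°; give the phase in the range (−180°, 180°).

At s = jω = j800:
zero (s+500): 500 + j800 → |·| = √(500²+800²) = √890000 ≈ 943.4, ∠ = arctan(800/500) ≈ 57.99°
zero (s+981): 981 + j800 → |·| = √(981²+800²) = √1602361 ≈ 1265.8, ∠ = arctan(800/981) ≈ 39.20°
pole (s+80): 80 + j800 → |·| = √(80²+800²) = √646400 ≈ 803.99, ∠ = arctan(800/80) ≈ 84.29°
pole (s+250): 250 + j800 → |·| = √(250²+800²) = √702500 ≈ 838.15, ∠ = arctan(800/250) ≈ 72.65°
pole (s+1000): 1000 + j800 → |·| = √(1000²+800²) = √1640000 ≈ 1280.6, ∠ = arctan(800/1000) ≈ 38.66°
|L| = 5 · 1.1942e+06 / 8.6295e+08 ≈ 0.0069193
Gain = 20 log₁₀(0.0069193) ≈ -43.20 dB
∠L = 97.19° − 195.60° = -98.41°

-43.2 dB, -98.4°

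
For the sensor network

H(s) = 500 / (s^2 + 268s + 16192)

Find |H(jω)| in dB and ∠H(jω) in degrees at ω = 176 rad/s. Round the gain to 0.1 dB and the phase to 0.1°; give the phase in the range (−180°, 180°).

-39.9 dB, -107.4°

Substitute s = j176:
Numerator: 500 = 500 + j0
Denominator: (j176)^2 + 268(j176) + 16192 = -14784 + j47168
|N| = √(500² + 0²) ≈ 500, ∠N ≈ 0.00°
|D| = √(14784² + 47168²) ≈ 49431, ∠D ≈ 107.40°
|H| = 500 / 49431 ≈ 0.010115
Gain = 20 log₁₀(0.010115) ≈ -39.90 dB
∠H = 0.00° − 107.40° = -107.40°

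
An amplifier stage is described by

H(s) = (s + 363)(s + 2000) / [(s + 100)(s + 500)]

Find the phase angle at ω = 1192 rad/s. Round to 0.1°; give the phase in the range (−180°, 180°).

-48.6°

At s = jω = j1192:
zero (s+363): 363 + j1192 → |·| = √(363²+1192²) = √1552633 ≈ 1246, ∠ = arctan(1192/363) ≈ 73.06°
zero (s+2000): 2000 + j1192 → |·| = √(2000²+1192²) = √5420864 ≈ 2328.3, ∠ = arctan(1192/2000) ≈ 30.79°
pole (s+100): 100 + j1192 → |·| = √(100²+1192²) = √1430864 ≈ 1196.2, ∠ = arctan(1192/100) ≈ 85.20°
pole (s+500): 500 + j1192 → |·| = √(500²+1192²) = √1670864 ≈ 1292.6, ∠ = arctan(1192/500) ≈ 67.24°
∠H = 103.85° − 152.44° = -48.59°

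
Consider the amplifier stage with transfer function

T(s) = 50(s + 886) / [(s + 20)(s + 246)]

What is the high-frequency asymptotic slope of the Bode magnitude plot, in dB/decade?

Each pole contributes −20 dB/decade at high frequency; each zero contributes +20 dB/decade.
Net: 1 zero(s) − 2 pole(s) → -20 dB/decade.

-20 dB/decade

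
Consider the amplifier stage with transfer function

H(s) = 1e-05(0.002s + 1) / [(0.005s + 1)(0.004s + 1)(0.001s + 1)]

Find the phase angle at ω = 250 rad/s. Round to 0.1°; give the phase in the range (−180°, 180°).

-83.8°

At ω = 250 rad/s:
zero (1 + j250·0.002) = 1 + j0.5 → |·| ≈ 1.118, ∠ ≈ 26.57°
pole (1 + j250·0.005) = 1 + j1.25 → |·| ≈ 1.6008, ∠ ≈ 51.34°
pole (1 + j250·0.004) = 1 + j1 → |·| ≈ 1.4142, ∠ ≈ 45.00°
pole (1 + j250·0.001) = 1 + j0.25 → |·| ≈ 1.0308, ∠ ≈ 14.04°
∠H = (26.57°) − (51.34° + 45.00° + 14.04°) = -83.81°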